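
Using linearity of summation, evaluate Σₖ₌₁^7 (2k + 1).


Σ(2k+1) = 2·Σk + 1·n
= 2·28 + 1·7
= 56 + 7 = 63

Σ = 63


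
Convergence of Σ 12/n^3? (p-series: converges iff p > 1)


p-series test: Σ c/n^p converges if p > 1, diverges if p ≤ 1 (constant c > 0 doesn't affect convergence).
p = 3
3 > 1 → CONVERGES

Converges (p = 3 > 1)


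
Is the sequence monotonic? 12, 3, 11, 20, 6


Differences: -9, 8, 9, -14
Difference at position 2 is +8 (> 0) but position 1 is -9 (< 0) — sequence both rises and falls
→ NOT monotonic

Not monotonic


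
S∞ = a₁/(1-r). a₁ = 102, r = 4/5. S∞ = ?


S∞ = a₁/(1-r) = 102/(1 - 4/5)
= 102/(1/5)
= 510

S∞ = 510


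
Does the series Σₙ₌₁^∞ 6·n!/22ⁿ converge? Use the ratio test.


aₙ = 6·n!/22^n
a_{n+1}/aₙ = (n+1)!/22^(n+1) × 22^n/n!  (constant 6 cancels)
= (n+1)/22
L = lim(n→∞) (n+1)/22 = ∞
L > 1 → series DIVERGES

Diverges (ratio test: L = ∞ > 1)


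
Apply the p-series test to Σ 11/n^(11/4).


p-series test: Σ c/n^p converges if p > 1, diverges if p ≤ 1 (constant c > 0 doesn't affect convergence).
p = 11/4
11/4 > 1 → CONVERGES

Converges (p = 11/4 > 1)


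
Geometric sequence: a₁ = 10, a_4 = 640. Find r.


r^(n-1) = aₙ/a₁
r^3 = 640/10 = 64
r = 64^(1/3)
= 4

r = 4


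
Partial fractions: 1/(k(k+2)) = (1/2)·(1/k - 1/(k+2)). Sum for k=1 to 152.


1/(k(k+2)) = (1/2)·(1/k - 1/(k+2)) (partial fractions)
Telescoping: Σ = (1/2)·(1 + 1/2 - 1/153 - 1/154) = 8759/11781

Sum = 8759/11781


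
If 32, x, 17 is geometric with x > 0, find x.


GM = √(32×17) = √544 = 23.3238

GM = 23.3238


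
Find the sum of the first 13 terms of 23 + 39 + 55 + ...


aₙ = 23 + (13-1)×16 = 215
Sₙ = n(a₁+aₙ)/2 = 13×(23+215)/2
= 13×238/2 = 1547

S_13 = 1547


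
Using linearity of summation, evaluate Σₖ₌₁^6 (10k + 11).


Σ(10k+11) = 10·Σk + 11·n
= 10·21 + 11·6
= 210 + 66 = 276

Σ = 276


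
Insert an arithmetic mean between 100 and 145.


AM = (100 + 145)/2 = 245/2 = 122.5

AM = 122.5


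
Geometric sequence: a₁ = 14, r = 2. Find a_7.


aₙ = a₁·r^(n-1)
= 14×2^6
= 14×64
= 896

a_7 = 896


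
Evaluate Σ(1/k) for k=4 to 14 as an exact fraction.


Σₖ₌4^14 1/k = 1/4 + 1/5 + 1/6 + ... + 1/14
= 511073/360360
≈ 1.4182

Sum = 511073/360360 ≈ 1.4182


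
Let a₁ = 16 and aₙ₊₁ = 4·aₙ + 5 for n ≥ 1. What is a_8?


Computing step by step:
a_1 = 16
a_2 = 69
a_3 = 281
a_4 = 1129
a_5 = 4521
a_6 = 18089
a_7 = 72361
a_8 = 289449


a_8 = 289449


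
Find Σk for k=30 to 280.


Σₖ₌30^280 k = Σₖ₌₁^280 k − Σₖ₌₁^29 k
= 280·281/2 − 29·30/2
= 39340 − 435 = 38905

Σk = 38905


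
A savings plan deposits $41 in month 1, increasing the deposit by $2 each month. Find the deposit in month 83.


aₙ = a₁ + (n-1)d
= 41 + (83-1)×2
= 41 + 164
= 205

a_83 = 205


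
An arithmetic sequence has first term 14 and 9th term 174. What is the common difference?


d = (aₙ - a₁)/(n-1)
= (174 - 14)/(9-1)
= 160/8 = 20

d = 20


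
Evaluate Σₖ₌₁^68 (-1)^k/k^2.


S = -1 + 1/4 - 1/9 + 1/16 - 1/25 + 1/36 - 1/49 + 1/64 ± ...
= -0.8224
(Full series converges to -π²/12 ≈ -0.8225)

S_68 = -0.8224


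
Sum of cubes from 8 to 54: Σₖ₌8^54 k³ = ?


Σₖ₌8^54 k³ = [54·55/2]² − [7·8/2]²
= 2205225 − 784 = 2204441

Σk³ = 2204441


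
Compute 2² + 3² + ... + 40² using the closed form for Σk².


Σₖ₌2^40 k² = Σₖ₌₁^40 k² − Σₖ₌₁^1 k²
= 40·41·81/6 − 1·2·3/6
= 22140 − 1 = 22139

Σk² = 22139


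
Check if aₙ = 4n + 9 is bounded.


aₙ = 4n + 9 → as n→∞, aₙ→∞
No finite upper bound exists
The sequence is UNBOUNDED

Unbounded (aₙ → ∞ as n → ∞)


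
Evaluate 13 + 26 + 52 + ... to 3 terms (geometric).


Sₙ = 13×(2^3 - 1)/(2 - 1)
= 13×(8 - 1)/1
= 13×7/1
= 91

S_3 = 91


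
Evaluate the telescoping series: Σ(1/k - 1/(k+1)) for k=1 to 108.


Telescoping: adjacent terms cancel.
= 1/1 - 1/109
= 1 - 1/109 = 108/109

Sum = 108/109


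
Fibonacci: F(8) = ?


Fibonacci sequence: 1, 1, 2, 3, 5, 8, 13, 21
F(8) = 21

F(8) = 21


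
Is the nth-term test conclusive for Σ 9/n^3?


lim(n→∞) 9/n^3 = 0
lim aₙ = 0 → nth-term test is INCONCLUSIVE
(Need other tests; this is actually a convergent p-series with p=3 > 1)

Inconclusive (lim aₙ = 0; need another test)


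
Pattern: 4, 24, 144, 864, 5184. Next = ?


Pattern: geometric (r=6)
Terms: 4, 24, 144, 864, 5184
Next term = 31104

Next term = 31104


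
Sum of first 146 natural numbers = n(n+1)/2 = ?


n(n+1)/2 = 146×147/2 = 21462/2 = 10731

Σk = 10731


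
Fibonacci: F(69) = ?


Fibonacci sequence: 1, 1, 2, 3, 5, 8, 13, 21, 34, 55, 89, ...
F(69) = 117669030460994

F(69) = 117669030460994


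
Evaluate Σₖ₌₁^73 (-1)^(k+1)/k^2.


S = 1 - 1/4 + 1/9 - 1/16 + 1/25 - 1/36 + 1/49 - 1/64 ± ...
= 0.8226
(Full series converges to +π²/12 ≈ +0.8225)

S_73 = 0.8226


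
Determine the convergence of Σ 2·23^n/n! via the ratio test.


aₙ = 2·23^n/n!
a_{n+1}/aₙ = 23^(n+1)/(n+1)! × n!/23^n  (constant 2 cancels)
= 23/(n+1)
L = lim(n→∞) 23/(n+1) = 0
L < 1 → series CONVERGES

Converges (ratio test: L = 0 < 1)


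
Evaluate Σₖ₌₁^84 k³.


n(n+1)/2 = 84×85/2 = 3570
Σk³ = 3570² = 12744900

Σk³ = 12744900


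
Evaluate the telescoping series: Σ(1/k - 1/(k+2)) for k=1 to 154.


Telescoping with gap 2: two head and two tail terms survive.
= (1 + 1/2) - (1/155 + 1/156)
= 3/2 - 1/155 - 1/156 = 35959/24180

Sum = 35959/24180


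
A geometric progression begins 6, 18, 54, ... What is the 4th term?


aₙ = a₁·r^(n-1)
= 6×3^3
= 6×27
= 162

a_4 = 162


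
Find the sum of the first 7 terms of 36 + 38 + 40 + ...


aₙ = 36 + (7-1)×2 = 48
Sₙ = n(a₁+aₙ)/2 = 7×(36+48)/2
= 7×84/2 = 294

S_7 = 294


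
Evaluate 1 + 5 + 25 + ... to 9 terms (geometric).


Sₙ = 1×(5^9 - 1)/(5 - 1)
= 1×(1953125 - 1)/4
= 1×1953124/4
= 488281

S_9 = 488281


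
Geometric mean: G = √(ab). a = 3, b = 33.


GM = √(3×33) = √99 = 9.9499

GM = 9.9499


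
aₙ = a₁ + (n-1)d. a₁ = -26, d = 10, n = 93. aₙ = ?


aₙ = a₁ + (n-1)d
= -26 + (93-1)×10
= -26 + 920
= 894

a_93 = 894


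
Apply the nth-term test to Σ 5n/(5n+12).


lim(n→∞) 5n/(5n+12) = 5/5 = 1  (divide numerator and denominator by n)
lim aₙ = 1 ≠ 0 → series DIVERGES

Diverges (lim aₙ = 1 ≠ 0)


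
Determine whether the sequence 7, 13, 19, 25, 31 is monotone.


Differences: 6, 6, 6, 6
All differences > 0 → strictly INCREASING

Monotonically increasing


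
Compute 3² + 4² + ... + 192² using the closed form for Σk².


Σₖ₌3^192 k² = Σₖ₌₁^192 k² − Σₖ₌₁^2 k²
= 192·193·385/6 − 2·3·5/6
= 2377760 − 5 = 2377755

Σk² = 2377755


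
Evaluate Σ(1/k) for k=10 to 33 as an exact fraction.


Σₖ₌10^33 1/k = 1/10 + 1/11 + 1/12 + ... + 1/33
= 16538538542329/13127595717600
≈ 1.2598

Sum = 16538538542329/13127595717600 ≈ 1.2598


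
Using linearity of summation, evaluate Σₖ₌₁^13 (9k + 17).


Σ(9k+17) = 9·Σk + 17·n
= 9·91 + 17·13
= 819 + 221 = 1040

Σ = 1040


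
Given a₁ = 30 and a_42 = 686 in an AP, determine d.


d = (aₙ - a₁)/(n-1)
= (686 - 30)/(42-1)
= 656/41 = 16

d = 16


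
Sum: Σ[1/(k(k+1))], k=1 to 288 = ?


1/(k(k+1)) = 1/k - 1/(k+1) (partial fractions)
Telescoping: Σ = 1 - 1/289 = 288/289

Sum = 288/289


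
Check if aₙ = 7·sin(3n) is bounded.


For all n, -1 ≤ sin(3n) ≤ 1, so -7 ≤ 7·sin(3n) ≤ 7
Lower bound: -7, Upper bound: 7
The sequence IS bounded

Bounded (-7 ≤ aₙ ≤ 7)


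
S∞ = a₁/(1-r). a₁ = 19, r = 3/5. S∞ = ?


S∞ = a₁/(1-r) = 19/(1 - 3/5)
= 19/(2/5)
= 95/2

S∞ = 95/2


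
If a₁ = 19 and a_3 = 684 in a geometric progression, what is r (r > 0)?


r^(n-1) = aₙ/a₁
r^2 = 684/19 = 36
r = 36^(1/2)
= ±6; taking r > 0 gives r = 6

r = 6


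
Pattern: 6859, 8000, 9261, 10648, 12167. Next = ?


Pattern: perfect cubes: n³
Terms: 6859, 8000, 9261, 10648, 12167
Next term = 13824

Next term = 13824


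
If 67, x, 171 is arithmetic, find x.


AM = (67 + 171)/2 = 238/2 = 119

AM = 119


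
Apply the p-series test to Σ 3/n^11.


p-series test: Σ c/n^p converges if p > 1, diverges if p ≤ 1 (constant c > 0 doesn't affect convergence).
p = 11
11 > 1 → CONVERGES

Converges (p = 11 > 1)


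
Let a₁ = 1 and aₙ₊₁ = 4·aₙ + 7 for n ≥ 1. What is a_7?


Computing step by step:
a_1 = 1
a_2 = 11
a_3 = 51
a_4 = 211
a_5 = 851
a_6 = 3411
a_7 = 13651


a_7 = 13651


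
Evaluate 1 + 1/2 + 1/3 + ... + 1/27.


H_27 = 1/1 + 1/2 + 1/3 + ... + 1/27
= 312536252003/80313433200
≈ 3.8915

H_27 = 312536252003/80313433200 ≈ 3.8915


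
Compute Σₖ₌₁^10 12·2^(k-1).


Sₙ = 12×(2^10 - 1)/(2 - 1)
= 12×(1024 - 1)/1
= 12×1023/1
= 12276

S_10 = 12276


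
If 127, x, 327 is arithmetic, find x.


AM = (127 + 327)/2 = 454/2 = 227

AM = 227


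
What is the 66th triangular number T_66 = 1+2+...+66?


n(n+1)/2 = 66×67/2 = 4422/2 = 2211

Σk = 2211


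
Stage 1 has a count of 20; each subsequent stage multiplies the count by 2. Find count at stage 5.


aₙ = a₁·r^(n-1)
= 20×2^4
= 20×16
= 320

a_5 = 320


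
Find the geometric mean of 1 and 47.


GM = √(1×47) = √47 = 6.8557

GM = 6.8557


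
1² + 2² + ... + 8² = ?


n = 8
n(n+1)(2n+1)/6 = 8×9×17/6
= 1224/6 = 204

Σk² = 204


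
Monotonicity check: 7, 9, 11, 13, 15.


Differences: 2, 2, 2, 2
All differences > 0 → strictly INCREASING

Monotonically increasing


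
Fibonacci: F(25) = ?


Fibonacci sequence: 1, 1, 2, 3, 5, 8, 13, 21, 34, 55, 89, ...
F(25) = 75025

F(25) = 75025


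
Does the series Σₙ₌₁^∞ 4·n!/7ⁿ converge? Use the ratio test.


aₙ = 4·n!/7^n
a_{n+1}/aₙ = (n+1)!/7^(n+1) × 7^n/n!  (constant 4 cancels)
= (n+1)/7
L = lim(n→∞) (n+1)/7 = ∞
L > 1 → series DIVERGES

Diverges (ratio test: L = ∞ > 1)


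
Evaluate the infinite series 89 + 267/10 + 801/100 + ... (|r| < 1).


S∞ = a₁/(1-r) = 89/(1 - 3/10)
= 89/(7/10)
= 890/7

S∞ = 890/7


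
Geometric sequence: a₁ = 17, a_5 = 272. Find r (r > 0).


r^(n-1) = aₙ/a₁
r^4 = 272/17 = 16
r = 16^(1/4)
= ±2; taking r > 0 gives r = 2

r = 2


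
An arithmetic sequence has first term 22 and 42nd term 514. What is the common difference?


d = (aₙ - a₁)/(n-1)
= (514 - 22)/(42-1)
= 492/41 = 12

d = 12


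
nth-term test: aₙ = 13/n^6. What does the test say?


lim(n→∞) 13/n^6 = 0
lim aₙ = 0 → nth-term test is INCONCLUSIVE
(Need other tests; this is actually a convergent p-series with p=6 > 1)

Inconclusive (lim aₙ = 0; need another test)


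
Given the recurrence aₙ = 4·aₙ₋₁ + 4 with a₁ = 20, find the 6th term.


Computing step by step:
a_1 = 20
a_2 = 84
a_3 = 340
a_4 = 1364
a_5 = 5460
a_6 = 21844


a_6 = 21844


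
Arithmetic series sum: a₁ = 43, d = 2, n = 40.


aₙ = 43 + (40-1)×2 = 121
Sₙ = n(a₁+aₙ)/2 = 40×(43+121)/2
= 40×164/2 = 3280

S_40 = 3280


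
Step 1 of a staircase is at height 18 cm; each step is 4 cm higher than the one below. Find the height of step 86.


aₙ = a₁ + (n-1)d
= 18 + (86-1)×4
= 18 + 340
= 358

a_86 = 358


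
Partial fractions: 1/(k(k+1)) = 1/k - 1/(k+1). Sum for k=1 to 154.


1/(k(k+1)) = 1/k - 1/(k+1) (partial fractions)
Telescoping: Σ = 1 - 1/155 = 154/155

Sum = 154/155


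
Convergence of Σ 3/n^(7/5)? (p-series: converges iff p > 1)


p-series test: Σ c/n^p converges if p > 1, diverges if p ≤ 1 (constant c > 0 doesn't affect convergence).
p = 7/5
7/5 > 1 → CONVERGES

Converges (p = 7/5 > 1)


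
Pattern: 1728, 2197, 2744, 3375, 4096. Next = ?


Pattern: perfect cubes: n³
Terms: 1728, 2197, 2744, 3375, 4096
Next term = 4913

Next term = 4913


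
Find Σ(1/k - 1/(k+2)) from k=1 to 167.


Telescoping with gap 2: two head and two tail terms survive.
= (1 + 1/2) - (1/168 + 1/169)
= 3/2 - 1/168 - 1/169 = 42251/28392

Sum = 42251/28392


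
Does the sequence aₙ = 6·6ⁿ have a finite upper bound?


aₙ = 6·6ⁿ → as n→∞, aₙ→∞ (since base 6 > 1)
No finite upper bound exists
The sequence is UNBOUNDED

Unbounded (aₙ → ∞ as n → ∞)


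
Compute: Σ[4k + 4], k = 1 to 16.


Σ(4k+4) = 4·Σk + 4·n
= 4·136 + 4·16
= 544 + 64 = 608

Σ = 608


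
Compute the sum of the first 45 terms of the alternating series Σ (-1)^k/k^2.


S = -1 + 1/4 - 1/9 + 1/16 - 1/25 + 1/36 - 1/49 + 1/64 ± ...
= -0.8227
(Full series converges to -π²/12 ≈ -0.8225)

S_45 = -0.8227


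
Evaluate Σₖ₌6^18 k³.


Σₖ₌6^18 k³ = [18·19/2]² − [5·6/2]²
= 29241 − 225 = 29016

Σk³ = 29016


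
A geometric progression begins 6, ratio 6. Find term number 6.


aₙ = a₁·r^(n-1)
= 6×6^5
= 6×7776
= 46656

a_6 = 46656


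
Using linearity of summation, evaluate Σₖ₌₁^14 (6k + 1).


Σ(6k+1) = 6·Σk + 1·n
= 6·105 + 1·14
= 630 + 14 = 644

Σ = 644


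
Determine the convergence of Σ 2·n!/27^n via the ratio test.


aₙ = 2·n!/27^n
a_{n+1}/aₙ = (n+1)!/27^(n+1) × 27^n/n!  (constant 2 cancels)
= (n+1)/27
L = lim(n→∞) (n+1)/27 = ∞
L > 1 → series DIVERGES

Diverges (ratio test: L = ∞ > 1)


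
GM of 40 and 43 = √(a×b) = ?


GM = √(40×43) = √1720 = 41.4729

GM = 41.4729


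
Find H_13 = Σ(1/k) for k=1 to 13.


H_13 = 1/1 + 1/2 + 1/3 + ... + 1/13
= 1145993/360360
≈ 3.1801

H_13 = 1145993/360360 ≈ 3.1801


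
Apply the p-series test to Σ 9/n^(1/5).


p-series test: Σ c/n^p converges if p > 1, diverges if p ≤ 1 (constant c > 0 doesn't affect convergence).
p = 1/5
1/5 ≤ 1 → DIVERGES

Diverges (p = 1/5 ≤ 1)


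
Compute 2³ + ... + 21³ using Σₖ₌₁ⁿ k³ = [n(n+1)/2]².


Σₖ₌2^21 k³ = [21·22/2]² − [1·2/2]²
= 53361 − 1 = 53360

Σk³ = 53360


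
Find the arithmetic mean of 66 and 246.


AM = (66 + 246)/2 = 312/2 = 156

AM = 156


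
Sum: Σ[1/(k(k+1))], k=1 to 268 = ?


1/(k(k+1)) = 1/k - 1/(k+1) (partial fractions)
Telescoping: Σ = 1 - 1/269 = 268/269

Sum = 268/269


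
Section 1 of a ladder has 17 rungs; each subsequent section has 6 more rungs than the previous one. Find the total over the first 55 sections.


aₙ = 17 + (55-1)×6 = 341
Sₙ = n(a₁+aₙ)/2 = 55×(17+341)/2
= 55×358/2 = 9845

S_55 = 9845


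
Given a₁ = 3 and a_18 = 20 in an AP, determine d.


d = (aₙ - a₁)/(n-1)
= (20 - 3)/(18-1)
= 17/17 = 1

d = 1


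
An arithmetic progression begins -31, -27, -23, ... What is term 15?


aₙ = a₁ + (n-1)d
= -31 + (15-1)×4
= -31 + 56
= 25

a_15 = 25


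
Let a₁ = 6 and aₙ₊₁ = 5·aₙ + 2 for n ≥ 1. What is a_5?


Computing step by step:
a_1 = 6
a_2 = 32
a_3 = 162
a_4 = 812
a_5 = 4062


a_5 = 4062


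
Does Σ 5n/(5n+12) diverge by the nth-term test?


lim(n→∞) 5n/(5n+12) = 5/5 = 1  (divide numerator and denominator by n)
lim aₙ = 1 ≠ 0 → series DIVERGES

Diverges (lim aₙ = 1 ≠ 0)


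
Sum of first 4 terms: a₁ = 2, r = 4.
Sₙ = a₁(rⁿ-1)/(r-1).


Sₙ = 2×(4^4 - 1)/(4 - 1)
= 2×(256 - 1)/3
= 2×255/3
= 170

S_4 = 170


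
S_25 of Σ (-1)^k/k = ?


S = -1 + 1/2 - 1/3 + 1/4 - 1/5 + 1/6 - 1/7 + 1/8 ± ...
= -0.7127
(Full series converges to -ln(2) ≈ -0.6931)

S_25 = -0.7127


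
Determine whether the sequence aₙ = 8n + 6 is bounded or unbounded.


aₙ = 8n + 6 → as n→∞, aₙ→∞
No finite upper bound exists
The sequence is UNBOUNDED

Unbounded (aₙ → ∞ as n → ∞)


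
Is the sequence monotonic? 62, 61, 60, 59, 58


Differences: -1, -1, -1, -1
All differences < 0 → strictly DECREASING

Monotonically decreasing


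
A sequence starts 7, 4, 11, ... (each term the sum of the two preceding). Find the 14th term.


Computing iteratively: 7, 4, 11, 15, 26, 41, 67, 108, 175, 283, 458, 741, ...
a_14 = 1940

a_14 = 1940


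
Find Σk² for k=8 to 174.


Σₖ₌8^174 k² = Σₖ₌₁^174 k² − Σₖ₌₁^7 k²
= 174·175·349/6 − 7·8·15/6
= 1771175 − 140 = 1771035

Σk² = 1771035


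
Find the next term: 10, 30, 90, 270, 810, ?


Pattern: geometric (r=3)
Terms: 10, 30, 90, 270, 810
Next term = 2430

Next term = 2430


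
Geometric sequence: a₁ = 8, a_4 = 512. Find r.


r^(n-1) = aₙ/a₁
r^3 = 512/8 = 64
r = 64^(1/3)
= 4

r = 4


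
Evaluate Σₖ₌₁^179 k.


n(n+1)/2 = 179×180/2 = 32220/2 = 16110

Σk = 16110


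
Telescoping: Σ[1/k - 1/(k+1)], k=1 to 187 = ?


Telescoping: adjacent terms cancel.
= 1/1 - 1/188
= 1 - 1/188 = 187/188

Sum = 187/188


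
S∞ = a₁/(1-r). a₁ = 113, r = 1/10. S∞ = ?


S∞ = a₁/(1-r) = 113/(1 - 1/10)
= 113/(9/10)
= 1130/9

S∞ = 1130/9


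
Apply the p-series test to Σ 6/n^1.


p-series test: Σ c/n^p converges if p > 1, diverges if p ≤ 1 (constant c > 0 doesn't affect convergence).
p = 1
1 ≤ 1 → DIVERGES

Diverges (p = 1 ≤ 1)


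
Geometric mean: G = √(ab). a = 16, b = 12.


GM = √(16×12) = √192 = 13.8564

GM = 13.8564


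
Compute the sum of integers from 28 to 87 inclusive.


Σₖ₌28^87 k = Σₖ₌₁^87 k − Σₖ₌₁^27 k
= 87·88/2 − 27·28/2
= 3828 − 378 = 3450

Σk = 3450


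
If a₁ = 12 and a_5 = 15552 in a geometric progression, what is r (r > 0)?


r^(n-1) = aₙ/a₁
r^4 = 15552/12 = 1296
r = 1296^(1/4)
= ±6; taking r > 0 gives r = 6

r = 6


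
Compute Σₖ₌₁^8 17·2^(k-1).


Sₙ = 17×(2^8 - 1)/(2 - 1)
= 17×(256 - 1)/1
= 17×255/1
= 4335

S_8 = 4335


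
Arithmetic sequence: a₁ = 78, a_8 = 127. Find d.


d = (aₙ - a₁)/(n-1)
= (127 - 78)/(8-1)
= 49/7 = 7

d = 7


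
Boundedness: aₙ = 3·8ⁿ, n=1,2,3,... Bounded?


aₙ = 3·8ⁿ → as n→∞, aₙ→∞ (since base 8 > 1)
No finite upper bound exists
The sequence is UNBOUNDED

Unbounded (aₙ → ∞ as n → ∞)


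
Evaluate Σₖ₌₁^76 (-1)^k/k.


S = -1 + 1/2 - 1/3 + 1/4 - 1/5 + 1/6 - 1/7 + 1/8 ± ...
= -0.6866
(Full series converges to -ln(2) ≈ -0.6931)

S_76 = -0.6866


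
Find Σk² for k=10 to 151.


Σₖ₌10^151 k² = Σₖ₌₁^151 k² − Σₖ₌₁^9 k²
= 151·152·303/6 − 9·10·19/6
= 1159076 − 285 = 1158791

Σk² = 1158791


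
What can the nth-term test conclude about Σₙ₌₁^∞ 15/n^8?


lim(n→∞) 15/n^8 = 0
lim aₙ = 0 → nth-term test is INCONCLUSIVE
(Need other tests; this is actually a convergent p-series with p=8 > 1)

Inconclusive (lim aₙ = 0; need another test)


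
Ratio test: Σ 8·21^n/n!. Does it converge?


aₙ = 8·21^n/n!
a_{n+1}/aₙ = 21^(n+1)/(n+1)! × n!/21^n  (constant 8 cancels)
= 21/(n+1)
L = lim(n→∞) 21/(n+1) = 0
L < 1 → series CONVERGES

Converges (ratio test: L = 0 < 1)


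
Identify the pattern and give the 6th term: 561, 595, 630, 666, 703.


Pattern: triangular numbers: n(n+1)/2
Terms: 561, 595, 630, 666, 703
Next term = 741

Next term = 741


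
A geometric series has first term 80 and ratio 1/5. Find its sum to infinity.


S∞ = a₁/(1-r) = 80/(1 - 1/5)
= 80/(4/5)
= 100

S∞ = 100


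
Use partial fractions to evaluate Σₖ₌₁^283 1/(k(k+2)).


1/(k(k+2)) = (1/2)·(1/k - 1/(k+2)) (partial fractions)
Telescoping: Σ = (1/2)·(1 + 1/2 - 1/284 - 1/285) = 120841/161880

Sum = 120841/161880


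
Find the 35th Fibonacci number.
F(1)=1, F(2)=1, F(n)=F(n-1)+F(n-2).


Fibonacci sequence: 1, 1, 2, 3, 5, 8, 13, 21, 34, 55, 89, ...
F(35) = 9227465

F(35) = 9227465


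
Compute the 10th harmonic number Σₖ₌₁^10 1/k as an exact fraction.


H_10 = 1/1 + 1/2 + 1/3 + 1/4 + 1/5 + 1/6 + 1/7 + 1/8 + 1/9 + 1/10
= 7381/2520
≈ 2.929

H_10 = 7381/2520 ≈ 2.929


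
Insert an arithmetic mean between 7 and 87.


AM = (7 + 87)/2 = 94/2 = 47

AM = 47


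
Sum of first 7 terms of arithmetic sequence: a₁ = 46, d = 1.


aₙ = 46 + (7-1)×1 = 52
Sₙ = n(a₁+aₙ)/2 = 7×(46+52)/2
= 7×98/2 = 343

S_7 = 343


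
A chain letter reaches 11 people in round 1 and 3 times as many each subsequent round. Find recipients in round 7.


aₙ = a₁·r^(n-1)
= 11×3^6
= 11×729
= 8019

a_7 = 8019


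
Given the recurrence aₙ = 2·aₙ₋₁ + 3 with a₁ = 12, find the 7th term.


Computing step by step:
a_1 = 12
a_2 = 27
a_3 = 57
a_4 = 117
a_5 = 237
a_6 = 477
a_7 = 957


a_7 = 957


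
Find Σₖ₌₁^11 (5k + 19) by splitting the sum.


Σ(5k+19) = 5·Σk + 19·n
= 5·66 + 19·11
= 330 + 209 = 539

Σ = 539


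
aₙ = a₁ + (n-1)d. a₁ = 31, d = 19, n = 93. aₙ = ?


aₙ = a₁ + (n-1)d
= 31 + (93-1)×19
= 31 + 1748
= 1779

a_93 = 1779


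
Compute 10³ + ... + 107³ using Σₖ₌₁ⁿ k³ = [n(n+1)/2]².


Σₖ₌10^107 k³ = [107·108/2]² − [9·10/2]²
= 33385284 − 2025 = 33383259

Σk³ = 33383259


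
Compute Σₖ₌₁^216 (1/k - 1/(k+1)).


Telescoping: adjacent terms cancel.
= 1/1 - 1/217
= 1 - 1/217 = 216/217

Sum = 216/217


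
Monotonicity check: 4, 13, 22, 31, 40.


Differences: 9, 9, 9, 9
All differences > 0 → strictly INCREASING

Monotonically increasing


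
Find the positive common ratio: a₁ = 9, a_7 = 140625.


r^(n-1) = aₙ/a₁
r^6 = 140625/9 = 15625
r = 15625^(1/6)
= ±5; taking r > 0 gives r = 5

r = 5


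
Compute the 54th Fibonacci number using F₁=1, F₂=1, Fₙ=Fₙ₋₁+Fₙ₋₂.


Fibonacci sequence: 1, 1, 2, 3, 5, 8, 13, 21, 34, 55, 89, ...
F(54) = 86267571272

F(54) = 86267571272


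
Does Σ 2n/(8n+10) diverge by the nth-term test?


lim(n→∞) 2n/(8n+10) = 2/8 = 1/4  (divide numerator and denominator by n)
lim aₙ = 1/4 ≠ 0 → series DIVERGES

Diverges (lim aₙ = 1/4 ≠ 0)


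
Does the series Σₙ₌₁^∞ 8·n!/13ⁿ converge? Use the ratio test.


aₙ = 8·n!/13^n
a_{n+1}/aₙ = (n+1)!/13^(n+1) × 13^n/n!  (constant 8 cancels)
= (n+1)/13
L = lim(n→∞) (n+1)/13 = ∞
L > 1 → series DIVERGES

Diverges (ratio test: L = ∞ > 1)


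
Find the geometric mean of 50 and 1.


GM = √(50×1) = √50 = 7.0711

GM = 7.0711


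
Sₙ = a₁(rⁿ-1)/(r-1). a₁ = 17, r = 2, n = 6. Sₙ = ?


Sₙ = 17×(2^6 - 1)/(2 - 1)
= 17×(64 - 1)/1
= 17×63/1
= 1071

S_6 = 1071


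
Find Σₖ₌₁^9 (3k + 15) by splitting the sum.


Σ(3k+15) = 3·Σk + 15·n
= 3·45 + 15·9
= 135 + 135 = 270

Σ = 270


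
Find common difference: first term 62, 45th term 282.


d = (aₙ - a₁)/(n-1)
= (282 - 62)/(45-1)
= 220/44 = 5

d = 5


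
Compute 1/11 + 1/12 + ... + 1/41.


Σₖ₌11^41 1/k = 1/11 + 1/12 + 1/13 + ... + 1/41
= 3908844674285039/2844937529085600
≈ 1.374

Sum = 3908844674285039/2844937529085600 ≈ 1.374


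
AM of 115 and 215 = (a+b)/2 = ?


AM = (115 + 215)/2 = 330/2 = 165

AM = 165


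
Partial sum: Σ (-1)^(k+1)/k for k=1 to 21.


S = 1 - 1/2 + 1/3 - 1/4 + 1/5 - 1/6 + 1/7 - 1/8 ± ...
= 0.7164
(Full series converges to +ln(2) ≈ +0.6931)

S_21 = 0.7164


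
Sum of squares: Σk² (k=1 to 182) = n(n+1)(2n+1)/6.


n = 182
n(n+1)(2n+1)/6 = 182×183×365/6
= 12156690/6 = 2026115

Σk² = 2026115


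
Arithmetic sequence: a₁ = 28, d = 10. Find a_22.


aₙ = a₁ + (n-1)d
= 28 + (22-1)×10
= 28 + 210
= 238

a_22 = 238


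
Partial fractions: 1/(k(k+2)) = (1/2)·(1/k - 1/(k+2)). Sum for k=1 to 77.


1/(k(k+2)) = (1/2)·(1/k - 1/(k+2)) (partial fractions)
Telescoping: Σ = (1/2)·(1 + 1/2 - 1/78 - 1/79) = 4543/6162

Sum = 4543/6162


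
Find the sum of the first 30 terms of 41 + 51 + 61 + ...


aₙ = 41 + (30-1)×10 = 331
Sₙ = n(a₁+aₙ)/2 = 30×(41+331)/2
= 30×372/2 = 5580

S_30 = 5580


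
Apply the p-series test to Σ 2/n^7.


p-series test: Σ c/n^p converges if p > 1, diverges if p ≤ 1 (constant c > 0 doesn't affect convergence).
p = 7
7 > 1 → CONVERGES

Converges (p = 7 > 1)


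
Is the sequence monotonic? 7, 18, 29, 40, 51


Differences: 11, 11, 11, 11
All differences > 0 → strictly INCREASING

Monotonically increasing


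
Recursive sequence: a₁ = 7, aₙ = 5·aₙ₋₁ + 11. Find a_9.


Computing step by step:
a_1 = 7
a_2 = 46
a_3 = 241
a_4 = 1216
a_5 = 6091
a_6 = 30466
a_7 = 152341
a_8 = 761716
a_9 = 3808591


a_9 = 3808591


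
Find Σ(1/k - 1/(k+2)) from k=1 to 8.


Telescoping with gap 2: two head and two tail terms survive.
= (1 + 1/2) - (1/9 + 1/10)
= 3/2 - 1/9 - 1/10 = 58/45

Sum = 58/45


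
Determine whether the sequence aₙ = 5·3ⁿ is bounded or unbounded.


aₙ = 5·3ⁿ → as n→∞, aₙ→∞ (since base 3 > 1)
No finite upper bound exists
The sequence is UNBOUNDED

Unbounded (aₙ → ∞ as n → ∞)


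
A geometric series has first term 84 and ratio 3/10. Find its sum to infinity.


S∞ = a₁/(1-r) = 84/(1 - 3/10)
= 84/(7/10)
= 120

S∞ = 120


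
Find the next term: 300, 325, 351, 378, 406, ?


Pattern: triangular numbers: n(n+1)/2
Terms: 300, 325, 351, 378, 406
Next term = 435

Next term = 435


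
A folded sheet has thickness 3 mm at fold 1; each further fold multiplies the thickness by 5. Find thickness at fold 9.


aₙ = a₁·r^(n-1)
= 3×5^8
= 3×390625
= 1171875

a_9 = 1171875


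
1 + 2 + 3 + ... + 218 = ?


n(n+1)/2 = 218×219/2 = 47742/2 = 23871

Σk = 23871


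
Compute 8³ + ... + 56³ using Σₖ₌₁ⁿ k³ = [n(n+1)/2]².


Σₖ₌8^56 k³ = [56·57/2]² − [7·8/2]²
= 2547216 − 784 = 2546432

Σk³ = 2546432


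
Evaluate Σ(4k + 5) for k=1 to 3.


Σ(4k+5) = 4·Σk + 5·n
= 4·6 + 5·3
= 24 + 15 = 39

Σ = 39


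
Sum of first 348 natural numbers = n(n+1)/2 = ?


n(n+1)/2 = 348×349/2 = 121452/2 = 60726

Σk = 60726


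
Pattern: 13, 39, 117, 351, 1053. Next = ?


Pattern: geometric (r=3)
Terms: 13, 39, 117, 351, 1053
Next term = 3159

Next term = 3159


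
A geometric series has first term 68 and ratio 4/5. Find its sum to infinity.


S∞ = a₁/(1-r) = 68/(1 - 4/5)
= 68/(1/5)
= 340

S∞ = 340


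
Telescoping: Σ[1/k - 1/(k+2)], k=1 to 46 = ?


Telescoping with gap 2: two head and two tail terms survive.
= (1 + 1/2) - (1/47 + 1/48)
= 3/2 - 1/47 - 1/48 = 3289/2256

Sum = 3289/2256


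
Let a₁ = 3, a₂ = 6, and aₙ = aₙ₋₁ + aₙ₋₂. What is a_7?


Computing iteratively: 3, 6, 9, 15, 24, 39, 63
a_7 = 63

a_7 = 63


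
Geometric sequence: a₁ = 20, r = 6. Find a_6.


aₙ = a₁·r^(n-1)
= 20×6^5
= 20×7776
= 155520

a_6 = 155520


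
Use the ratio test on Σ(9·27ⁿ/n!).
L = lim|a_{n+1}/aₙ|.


aₙ = 9·27^n/n!
a_{n+1}/aₙ = 27^(n+1)/(n+1)! × n!/27^n  (constant 9 cancels)
= 27/(n+1)
L = lim(n→∞) 27/(n+1) = 0
L < 1 → series CONVERGES

Converges (ratio test: L = 0 < 1)


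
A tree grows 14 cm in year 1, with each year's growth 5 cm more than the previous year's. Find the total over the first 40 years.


aₙ = 14 + (40-1)×5 = 209
Sₙ = n(a₁+aₙ)/2 = 40×(14+209)/2
= 40×223/2 = 4460

S_40 = 4460


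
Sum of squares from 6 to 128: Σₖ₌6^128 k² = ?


Σₖ₌6^128 k² = Σₖ₌₁^128 k² − Σₖ₌₁^5 k²
= 128·129·257/6 − 5·6·11/6
= 707264 − 55 = 707209

Σk² = 707209


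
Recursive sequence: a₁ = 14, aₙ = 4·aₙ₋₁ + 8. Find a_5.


Computing step by step:
a_1 = 14
a_2 = 64
a_3 = 264
a_4 = 1064
a_5 = 4264


a_5 = 4264


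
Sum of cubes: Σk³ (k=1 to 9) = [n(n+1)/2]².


n(n+1)/2 = 9×10/2 = 45
Σk³ = 45² = 2025

Σk³ = 2025


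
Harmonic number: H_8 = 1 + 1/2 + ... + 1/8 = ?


H_8 = 1/1 + 1/2 + 1/3 + 1/4 + 1/5 + 1/6 + 1/7 + 1/8
= 761/280
≈ 2.7179

H_8 = 761/280 ≈ 2.7179


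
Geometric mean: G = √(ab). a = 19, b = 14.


GM = √(19×14) = √266 = 16.3095

GM = 16.3095


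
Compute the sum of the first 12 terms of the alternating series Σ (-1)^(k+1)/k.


S = 1 - 1/2 + 1/3 - 1/4 + 1/5 - 1/6 + 1/7 - 1/8 ± ...
= 0.6532
(Full series converges to +ln(2) ≈ +0.6931)

S_12 = 0.6532


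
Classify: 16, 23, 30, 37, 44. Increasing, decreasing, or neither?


Differences: 7, 7, 7, 7
All differences > 0 → strictly INCREASING

Monotonically increasing


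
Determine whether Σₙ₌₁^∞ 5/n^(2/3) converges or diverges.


p-series test: Σ c/n^p converges if p > 1, diverges if p ≤ 1 (constant c > 0 doesn't affect convergence).
p = 2/3
2/3 ≤ 1 → DIVERGES

Diverges (p = 2/3 ≤ 1)


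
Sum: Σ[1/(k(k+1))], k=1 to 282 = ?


1/(k(k+1)) = 1/k - 1/(k+1) (partial fractions)
Telescoping: Σ = 1 - 1/283 = 282/283

Sum = 282/283


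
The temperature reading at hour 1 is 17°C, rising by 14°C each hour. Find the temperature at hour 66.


aₙ = a₁ + (n-1)d
= 17 + (66-1)×14
= 17 + 910
= 927

a_66 = 927


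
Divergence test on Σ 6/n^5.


lim(n→∞) 6/n^5 = 0
lim aₙ = 0 → nth-term test is INCONCLUSIVE
(Need other tests; this is actually a convergent p-series with p=5 > 1)

Inconclusive (lim aₙ = 0; need another test)


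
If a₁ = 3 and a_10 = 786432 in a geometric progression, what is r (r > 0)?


r^(n-1) = aₙ/a₁
r^9 = 786432/3 = 262144
r = 262144^(1/9)
= 4

r = 4


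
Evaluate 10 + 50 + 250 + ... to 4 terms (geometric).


Sₙ = 10×(5^4 - 1)/(5 - 1)
= 10×(625 - 1)/4
= 10×624/4
= 1560

S_4 = 1560


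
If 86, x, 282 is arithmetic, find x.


AM = (86 + 282)/2 = 368/2 = 184

AM = 184


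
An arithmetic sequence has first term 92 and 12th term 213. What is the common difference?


d = (aₙ - a₁)/(n-1)
= (213 - 92)/(12-1)
= 121/11 = 11

d = 11


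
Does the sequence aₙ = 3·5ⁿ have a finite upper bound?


aₙ = 3·5ⁿ → as n→∞, aₙ→∞ (since base 5 > 1)
No finite upper bound exists
The sequence is UNBOUNDED

Unbounded (aₙ → ∞ as n → ∞)


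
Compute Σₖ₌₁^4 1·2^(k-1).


Sₙ = 1×(2^4 - 1)/(2 - 1)
= 1×(16 - 1)/1
= 1×15/1
= 15

S_4 = 15


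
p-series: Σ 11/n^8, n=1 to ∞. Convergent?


p-series test: Σ c/n^p converges if p > 1, diverges if p ≤ 1 (constant c > 0 doesn't affect convergence).
p = 8
8 > 1 → CONVERGES

Converges (p = 8 > 1)


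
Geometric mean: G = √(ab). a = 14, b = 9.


GM = √(14×9) = √126 = 11.225

GM = 11.225


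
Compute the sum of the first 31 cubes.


n(n+1)/2 = 31×32/2 = 496
Σk³ = 496² = 246016

Σk³ = 246016


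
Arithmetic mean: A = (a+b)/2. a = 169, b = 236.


AM = (169 + 236)/2 = 405/2 = 202.5

AM = 202.5


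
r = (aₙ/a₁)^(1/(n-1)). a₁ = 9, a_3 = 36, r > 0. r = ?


r^(n-1) = aₙ/a₁
r^2 = 36/9 = 4
r = 4^(1/2)
= ±2; taking r > 0 gives r = 2

r = 2


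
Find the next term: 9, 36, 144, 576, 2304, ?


Pattern: geometric (r=4)
Terms: 9, 36, 144, 576, 2304
Next term = 9216

Next term = 9216


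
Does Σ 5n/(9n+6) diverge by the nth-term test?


lim(n→∞) 5n/(9n+6) = 5/9 = 5/9  (divide numerator and denominator by n)
lim aₙ = 5/9 ≠ 0 → series DIVERGES

Diverges (lim aₙ = 5/9 ≠ 0)


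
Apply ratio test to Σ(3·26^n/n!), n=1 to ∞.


aₙ = 3·26^n/n!
a_{n+1}/aₙ = 26^(n+1)/(n+1)! × n!/26^n  (constant 3 cancels)
= 26/(n+1)
L = lim(n→∞) 26/(n+1) = 0
L < 1 → series CONVERGES

Converges (ratio test: L = 0 < 1)


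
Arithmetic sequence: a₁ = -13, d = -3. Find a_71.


aₙ = a₁ + (n-1)d
= -13 + (71-1)×-3
= -13 - 210
= -223

a_71 = -223


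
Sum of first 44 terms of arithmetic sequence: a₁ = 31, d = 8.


aₙ = 31 + (44-1)×8 = 375
Sₙ = n(a₁+aₙ)/2 = 44×(31+375)/2
= 44×406/2 = 8932

S_44 = 8932


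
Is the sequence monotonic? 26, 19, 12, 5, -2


Differences: -7, -7, -7, -7
All differences < 0 → strictly DECREASING

Monotonically decreasing


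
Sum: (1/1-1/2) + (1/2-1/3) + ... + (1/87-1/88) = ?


Telescoping: adjacent terms cancel.
= 1/1 - 1/88
= 1 - 1/88 = 87/88

Sum = 87/88


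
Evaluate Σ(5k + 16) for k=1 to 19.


Σ(5k+16) = 5·Σk + 16·n
= 5·190 + 16·19
= 950 + 304 = 1254

Σ = 1254


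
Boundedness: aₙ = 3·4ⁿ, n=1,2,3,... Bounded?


aₙ = 3·4ⁿ → as n→∞, aₙ→∞ (since base 4 > 1)
No finite upper bound exists
The sequence is UNBOUNDED

Unbounded (aₙ → ∞ as n → ∞)


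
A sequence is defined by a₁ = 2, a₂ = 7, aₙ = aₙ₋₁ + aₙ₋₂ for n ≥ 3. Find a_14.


Computing iteratively: 2, 7, 9, 16, 25, 41, 66, 107, 173, 280, 453, 733, ...
a_14 = 1919

a_14 = 1919


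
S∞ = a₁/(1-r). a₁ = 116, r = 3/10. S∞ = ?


S∞ = a₁/(1-r) = 116/(1 - 3/10)
= 116/(7/10)
= 1160/7

S∞ = 1160/7


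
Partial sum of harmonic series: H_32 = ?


H_32 = 1/1 + 1/2 + 1/3 + ... + 1/32
= 586061125622639/144403552893600
≈ 4.0585

H_32 = 586061125622639/144403552893600 ≈ 4.0585


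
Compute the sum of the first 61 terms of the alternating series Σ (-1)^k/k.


S = -1 + 1/2 - 1/3 + 1/4 - 1/5 + 1/6 - 1/7 + 1/8 ± ...
= -0.7013
(Full series converges to -ln(2) ≈ -0.6931)

S_61 = -0.7013


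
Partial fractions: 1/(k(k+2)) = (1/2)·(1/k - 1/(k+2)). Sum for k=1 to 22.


1/(k(k+2)) = (1/2)·(1/k - 1/(k+2)) (partial fractions)
Telescoping: Σ = (1/2)·(1 + 1/2 - 1/23 - 1/24) = 781/1104

Sum = 781/1104


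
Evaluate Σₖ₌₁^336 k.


n(n+1)/2 = 336×337/2 = 113232/2 = 56616

Σk = 56616


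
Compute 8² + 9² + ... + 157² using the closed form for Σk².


Σₖ₌8^157 k² = Σₖ₌₁^157 k² − Σₖ₌₁^7 k²
= 157·158·315/6 − 7·8·15/6
= 1302315 − 140 = 1302175

Σk² = 1302175


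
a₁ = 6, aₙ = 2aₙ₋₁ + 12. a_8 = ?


Computing step by step:
a_1 = 6
a_2 = 24
a_3 = 60
a_4 = 132
a_5 = 276
a_6 = 564
a_7 = 1140
a_8 = 2292


a_8 = 2292


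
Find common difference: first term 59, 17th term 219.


d = (aₙ - a₁)/(n-1)
= (219 - 59)/(17-1)
= 160/16 = 10

d = 10


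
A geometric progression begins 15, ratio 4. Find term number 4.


aₙ = a₁·r^(n-1)
= 15×4^3
= 15×64
= 960

a_4 = 960


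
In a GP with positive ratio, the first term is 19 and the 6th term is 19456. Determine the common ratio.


r^(n-1) = aₙ/a₁
r^5 = 19456/19 = 1024
r = 1024^(1/5)
= 4

r = 4


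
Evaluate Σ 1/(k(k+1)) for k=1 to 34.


1/(k(k+1)) = 1/k - 1/(k+1) (partial fractions)
Telescoping: Σ = 1 - 1/35 = 34/35

Sum = 34/35


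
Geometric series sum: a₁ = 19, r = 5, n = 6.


Sₙ = 19×(5^6 - 1)/(5 - 1)
= 19×(15625 - 1)/4
= 19×15624/4
= 74214

S_6 = 74214


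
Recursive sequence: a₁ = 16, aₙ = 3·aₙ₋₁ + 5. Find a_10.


Computing step by step:
a_1 = 16
a_2 = 53
a_3 = 164
a_4 = 497
a_5 = 1496
a_6 = 4493
a_7 = 13484
a_8 = 40457
a_9 = 121376
a_10 = 364133


a_10 = 364133


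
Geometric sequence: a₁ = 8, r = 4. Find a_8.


aₙ = a₁·r^(n-1)
= 8×4^7
= 8×16384
= 131072

a_8 = 131072


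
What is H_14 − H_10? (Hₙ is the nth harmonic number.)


Σₖ₌11^14 1/k = 1/11 + 1/12 + 1/13 + 1/14
= 3875/12012
≈ 0.3226

Sum = 3875/12012 ≈ 0.3226


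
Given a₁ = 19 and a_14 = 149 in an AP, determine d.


d = (aₙ - a₁)/(n-1)
= (149 - 19)/(14-1)
= 130/13 = 10

d = 10


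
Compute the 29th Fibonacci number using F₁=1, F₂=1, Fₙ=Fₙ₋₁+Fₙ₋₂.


Fibonacci sequence: 1, 1, 2, 3, 5, 8, 13, 21, 34, 55, 89, ...
F(29) = 514229

F(29) = 514229


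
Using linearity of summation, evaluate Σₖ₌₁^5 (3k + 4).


Σ(3k+4) = 3·Σk + 4·n
= 3·15 + 4·5
= 45 + 20 = 65

Σ = 65


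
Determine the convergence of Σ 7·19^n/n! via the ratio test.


aₙ = 7·19^n/n!
a_{n+1}/aₙ = 19^(n+1)/(n+1)! × n!/19^n  (constant 7 cancels)
= 19/(n+1)
L = lim(n→∞) 19/(n+1) = 0
L < 1 → series CONVERGES

Converges (ratio test: L = 0 < 1)


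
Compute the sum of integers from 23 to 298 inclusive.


Σₖ₌23^298 k = Σₖ₌₁^298 k − Σₖ₌₁^22 k
= 298·299/2 − 22·23/2
= 44551 − 253 = 44298

Σk = 44298


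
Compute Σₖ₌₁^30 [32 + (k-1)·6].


aₙ = 32 + (30-1)×6 = 206
Sₙ = n(a₁+aₙ)/2 = 30×(32+206)/2
= 30×238/2 = 3570

S_30 = 3570


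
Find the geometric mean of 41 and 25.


GM = √(41×25) = √1025 = 32.0156

GM = 32.0156


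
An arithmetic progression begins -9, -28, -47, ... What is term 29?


aₙ = a₁ + (n-1)d
= -9 + (29-1)×-19
= -9 - 532
= -541

a_29 = -541


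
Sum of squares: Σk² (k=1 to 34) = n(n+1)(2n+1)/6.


n = 34
n(n+1)(2n+1)/6 = 34×35×69/6
= 82110/6 = 13685

Σk² = 13685


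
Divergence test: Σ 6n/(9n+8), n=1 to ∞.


lim(n→∞) 6n/(9n+8) = 6/9 = 2/3  (divide numerator and denominator by n)
lim aₙ = 2/3 ≠ 0 → series DIVERGES

Diverges (lim aₙ = 2/3 ≠ 0)


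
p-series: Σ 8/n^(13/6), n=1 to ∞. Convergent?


p-series test: Σ c/n^p converges if p > 1, diverges if p ≤ 1 (constant c > 0 doesn't affect convergence).
p = 13/6
13/6 > 1 → CONVERGES

Converges (p = 13/6 > 1)


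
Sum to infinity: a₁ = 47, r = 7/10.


S∞ = a₁/(1-r) = 47/(1 - 7/10)
= 47/(3/10)
= 470/3

S∞ = 470/3


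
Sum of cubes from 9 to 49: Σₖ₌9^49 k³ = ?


Σₖ₌9^49 k³ = [49·50/2]² − [8·9/2]²
= 1500625 − 1296 = 1499329

Σk³ = 1499329


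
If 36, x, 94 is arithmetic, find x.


AM = (36 + 94)/2 = 130/2 = 65

AM = 65


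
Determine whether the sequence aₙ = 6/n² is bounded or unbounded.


a₁ = 6, a₂ = 6/4, a₃ = 6/9, ...
0 < aₙ ≤ 6 for all n ≥ 1
The sequence IS bounded

Bounded (0 < aₙ ≤ 6)


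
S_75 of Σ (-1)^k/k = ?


S = -1 + 1/2 - 1/3 + 1/4 - 1/5 + 1/6 - 1/7 + 1/8 ± ...
= -0.6998
(Full series converges to -ln(2) ≈ -0.6931)

S_75 = -0.6998


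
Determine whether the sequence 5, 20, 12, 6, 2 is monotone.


Differences: 15, -8, -6, -4
Difference at position 1 is +15 (> 0) but position 2 is -8 (< 0) — sequence both rises and falls
→ NOT monotonic

Not monotonic


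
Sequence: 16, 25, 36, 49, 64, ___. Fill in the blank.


Pattern: perfect squares: n²
Terms: 16, 25, 36, 49, 64
Next term = 81

Next term = 81


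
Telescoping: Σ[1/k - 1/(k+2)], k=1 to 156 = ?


Telescoping with gap 2: two head and two tail terms survive.
= (1 + 1/2) - (1/157 + 1/158)
= 3/2 - 1/157 - 1/158 = 18447/12403

Sum = 18447/12403


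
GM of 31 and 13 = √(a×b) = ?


GM = √(31×13) = √403 = 20.0749

GM = 20.0749


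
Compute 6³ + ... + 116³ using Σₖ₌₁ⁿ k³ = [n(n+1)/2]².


Σₖ₌6^116 k³ = [116·117/2]² − [5·6/2]²
= 46049796 − 225 = 46049571

Σk³ = 46049571


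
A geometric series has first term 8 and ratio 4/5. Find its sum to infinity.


S∞ = a₁/(1-r) = 8/(1 - 4/5)
= 8/(1/5)
= 40

S∞ = 40


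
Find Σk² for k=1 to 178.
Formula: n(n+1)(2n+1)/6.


n = 178
n(n+1)(2n+1)/6 = 178×179×357/6
= 11374734/6 = 1895789

Σk² = 1895789


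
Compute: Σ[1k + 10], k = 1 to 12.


Σ(1k+10) = 1·Σk + 10·n
= 1·78 + 10·12
= 78 + 120 = 198

Σ = 198


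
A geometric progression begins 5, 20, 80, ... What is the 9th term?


aₙ = a₁·r^(n-1)
= 5×4^8
= 5×65536
= 327680

a_9 = 327680


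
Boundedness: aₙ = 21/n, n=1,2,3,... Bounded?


a₁ = 21, a₂ = 21/2, a₃ = 21/3, ...
0 < aₙ ≤ 21 for all n ≥ 1
Lower bound: 0, Upper bound: 21
The sequence IS bounded

Bounded (0 < aₙ ≤ 21)


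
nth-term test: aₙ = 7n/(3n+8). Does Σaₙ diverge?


lim(n→∞) 7n/(3n+8) = 7/3 = 7/3  (divide numerator and denominator by n)
lim aₙ = 7/3 ≠ 0 → series DIVERGES

Diverges (lim aₙ = 7/3 ≠ 0)
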